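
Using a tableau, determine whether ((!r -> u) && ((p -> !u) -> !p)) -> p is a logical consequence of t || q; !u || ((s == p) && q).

No

Initial set: {(t || q); (!u || ((s == p) && q)); !(((!r -> u) && ((p -> !u) -> !p)) -> p)}.
!(((!r -> u) && ((p -> !u) -> !p)) -> p): α-rule — add ((!r -> u) && ((p -> !u) -> !p)), !p.
((!r -> u) && ((p -> !u) -> !p)): α-rule — add (!r -> u), ((p -> !u) -> !p).
(t || q): β-rule — branch into t  //  q.
  branch 1 (add t):
    (!u || ((s == p) && q)): β-rule — branch into !u  //  ((s == p) && q).
      branch 1.1 (add !u):
        (!r -> u): β-rule — branch into !!r  //  u.
          branch 1.1.1 (add !!r):
            ((p -> !u) -> !p): β-rule — branch into !(p -> !u)  //  !p.
              branch 1.1.1.1 (add !(p -> !u)):
                !(p -> !u): α-rule — add p, !!u.
                × closes — contains both p and !p.
              branch 1.1.1.2 (add !p):
                ○ open, literals {p=F, r=T, t=T, u=F}.
          branch 1.1.2 (add u):
            × closes — contains both u and !u.
      branch 1.2 (add ((s == p) && q)):
        ((s == p) && q): α-rule — add (s == p), q.
        (!r -> u): β-rule — branch into !!r  //  u.
          branch 1.2.1 (add !!r):
            ((p -> !u) -> !p): β-rule — branch into !(p -> !u)  //  !p.
              branch 1.2.1.1 (add !(p -> !u)):
                !(p -> !u): α-rule — add p, !!u.
                × closes — contains both p and !p.
              branch 1.2.1.2 (add !p):
                (s == p): β-rule — branch into s, p  //  !s, !p.
                  branch 1.2.1.2.1 (add s, p):
                    × closes — contains both p and !p.
                  branch 1.2.1.2.2 (add !s, !p):
                    ○ open, literals {p=F, q=T, r=T, s=F, t=T}.
          branch 1.2.2 (add u):
            ((p -> !u) -> !p): β-rule — branch into !(p -> !u)  //  !p.
              branch 1.2.2.1 (add !(p -> !u)):
                !(p -> !u): α-rule — add p, !!u.
                × closes — contains both p and !p.
              branch 1.2.2.2 (add !p):
                (s == p): β-rule — branch into s, p  //  !s, !p.
                  branch 1.2.2.2.1 (add s, p):
                    × closes — contains both p and !p.
                  branch 1.2.2.2.2 (add !s, !p):
                    ○ open, literals {p=F, q=T, s=F, t=T, u=T}.
  branch 2 (add q):
    (!u || ((s == p) && q)): β-rule — branch into !u  //  ((s == p) && q).
      branch 2.1 (add !u):
        (!r -> u): β-rule — branch into !!r  //  u.
          branch 2.1.1 (add !!r):
            ((p -> !u) -> !p): β-rule — branch into !(p -> !u)  //  !p.
              branch 2.1.1.1 (add !(p -> !u)):
                !(p -> !u): α-rule — add p, !!u.
                × closes — contains both p and !p.
              branch 2.1.1.2 (add !p):
                ○ open, literals {p=F, q=T, r=T, u=F}.
          branch 2.1.2 (add u):
            × closes — contains both u and !u.
      branch 2.2 (add ((s == p) && q)):
        ((s == p) && q): α-rule — add (s == p), q.
        (!r -> u): β-rule — branch into !!r  //  u.
          branch 2.2.1 (add !!r):
            ((p -> !u) -> !p): β-rule — branch into !(p -> !u)  //  !p.
              branch 2.2.1.1 (add !(p -> !u)):
                !(p -> !u): α-rule — add p, !!u.
                × closes — contains both p and !p.
              branch 2.2.1.2 (add !p):
                (s == p): β-rule — branch into s, p  //  !s, !p.
                  branch 2.2.1.2.1 (add s, p):
                    × closes — contains both p and !p.
                  branch 2.2.1.2.2 (add !s, !p):
                    ○ open, literals {p=F, q=T, r=T, s=F}.
          branch 2.2.2 (add u):
            ((p -> !u) -> !p): β-rule — branch into !(p -> !u)  //  !p.
              branch 2.2.2.1 (add !(p -> !u)):
                !(p -> !u): α-rule — add p, !!u.
                × closes — contains both p and !p.
              branch 2.2.2.2 (add !p):
                (s == p): β-rule — branch into s, p  //  !s, !p.
                  branch 2.2.2.2.1 (add s, p):
                    × closes — contains both p and !p.
                  branch 2.2.2.2.2 (add !s, !p):
                    ○ open, literals {p=F, q=T, s=F, u=T}.
12 branches closed, 6 open.
An open branch gives a countermodel: p=F, r=T, t=T, u=F (unmentioned atoms arbitrary); the premises hold there but the conclusion fails.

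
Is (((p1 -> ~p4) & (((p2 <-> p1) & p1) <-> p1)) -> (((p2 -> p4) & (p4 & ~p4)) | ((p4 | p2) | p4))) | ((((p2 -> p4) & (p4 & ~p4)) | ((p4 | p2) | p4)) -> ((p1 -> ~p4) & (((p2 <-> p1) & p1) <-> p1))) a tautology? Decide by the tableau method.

Valid

Assume the negation and expand:
Initial set: {~((((p1 -> ~p4) & (((p2 <-> p1) & p1) <-> p1)) -> (((p2 -> p4) & (p4 & ~p4)) | ((p4 | p2) | p4))) | ((((p2 -> p4) & (p4 & ~p4)) | ((p4 | p2) | p4)) -> ((p1 -> ~p4) & (((p2 <-> p1) & p1) <-> p1))))}.
~((((p1 -> ~p4) & (((p2 <-> p1) & p1) <-> p1)) -> (((p2 -> p4) & (p4 & ~p4)) | ((p4 | p2) | p4))) | ((((p2 -> p4) & (p4 & ~p4)) | ((p4 | p2) | p4)) -> ((p1 -> ~p4) & (((p2 <-> p1) & p1) <-> p1)))): α-rule — add ~(((p1 -> ~p4) & (((p2 <-> p1) & p1) <-> p1)) -> (((p2 -> p4) & (p4 & ~p4)) | ((p4 | p2) | p4))), ~((((p2 -> p4) & (p4 & ~p4)) | ((p4 | p2) | p4)) -> ((p1 -> ~p4) & (((p2 <-> p1) & p1) <-> p1))).
~(((p1 -> ~p4) & (((p2 <-> p1) & p1) <-> p1)) -> (((p2 -> p4) & (p4 & ~p4)) | ((p4 | p2) | p4))): α-rule — add ((p1 -> ~p4) & (((p2 <-> p1) & p1) <-> p1)), ~(((p2 -> p4) & (p4 & ~p4)) | ((p4 | p2) | p4)).
~((((p2 -> p4) & (p4 & ~p4)) | ((p4 | p2) | p4)) -> ((p1 -> ~p4) & (((p2 <-> p1) & p1) <-> p1))): α-rule — add (((p2 -> p4) & (p4 & ~p4)) | ((p4 | p2) | p4)), ~((p1 -> ~p4) & (((p2 <-> p1) & p1) <-> p1)).
((p1 -> ~p4) & (((p2 <-> p1) & p1) <-> p1)): α-rule — add (p1 -> ~p4), (((p2 <-> p1) & p1) <-> p1).
~(((p2 -> p4) & (p4 & ~p4)) | ((p4 | p2) | p4)): α-rule — add ~((p2 -> p4) & (p4 & ~p4)), ~((p4 | p2) | p4).
~((p4 | p2) | p4): α-rule — add ~(p4 | p2), ~p4.
~(p4 | p2): α-rule — add ~p4, ~p2.
(((p2 -> p4) & (p4 & ~p4)) | ((p4 | p2) | p4)): β-rule — branch into ((p2 -> p4) & (p4 & ~p4))  //  ((p4 | p2) | p4).
  branch 1 (add ((p2 -> p4) & (p4 & ~p4))):
    ((p2 -> p4) & (p4 & ~p4)): α-rule — add (p2 -> p4), (p4 & ~p4).
    (p4 & ~p4): α-rule — add p4, ~p4.
    × closes — contains both p4 and ~p4.
  branch 2 (add ((p4 | p2) | p4)):
    ~((p1 -> ~p4) & (((p2 <-> p1) & p1) <-> p1)): β-rule — branch into ~(p1 -> ~p4)  //  ~(((p2 <-> p1) & p1) <-> p1).
      branch 2.1 (add ~(p1 -> ~p4)):
        ~(p1 -> ~p4): α-rule — add p1, ~~p4.
        × closes — contains both p4 and ~p4.
      branch 2.2 (add ~(((p2 <-> p1) & p1) <-> p1)):
        (p1 -> ~p4): β-rule — branch into ~p1  //  ~p4.
          branch 2.2.1 (add ~p1):
            (((p2 <-> p1) & p1) <-> p1): β-rule — branch into ((p2 <-> p1) & p1), p1  //  ~((p2 <-> p1) & p1), ~p1.
              branch 2.2.1.1 (add ((p2 <-> p1) & p1), p1):
                × closes — contains both p1 and ~p1.
              branch 2.2.1.2 (add ~((p2 <-> p1) & p1), ~p1):
                ~((p2 -> p4) & (p4 & ~p4)): β-rule — branch into ~(p2 -> p4)  //  ~(p4 & ~p4).
                  branch 2.2.1.2.1 (add ~(p2 -> p4)):
                    ~(p2 -> p4): α-rule — add p2, ~p4.
                    × closes — contains both p2 and ~p2.
                  branch 2.2.1.2.2 (add ~(p4 & ~p4)):
                    ((p4 | p2) | p4): β-rule — branch into (p4 | p2)  //  p4.
                      branch 2.2.1.2.2.1 (add (p4 | p2)):
                        ~(((p2 <-> p1) & p1) <-> p1): β-rule — branch into ((p2 <-> p1) & p1), ~p1  //  ~((p2 <-> p1) & p1), p1.
                          branch 2.2.1.2.2.1.1 (add ((p2 <-> p1) & p1), ~p1):
                            ((p2 <-> p1) & p1): α-rule — add (p2 <-> p1), p1.
                            × closes — contains both p1 and ~p1.
                          branch 2.2.1.2.2.1.2 (add ~((p2 <-> p1) & p1), p1):
                            × closes — contains both p1 and ~p1.
                      branch 2.2.1.2.2.2 (add p4):
                        × closes — contains both p4 and ~p4.
          branch 2.2.2 (add ~p4):
            (((p2 <-> p1) & p1) <-> p1): β-rule — branch into ((p2 <-> p1) & p1), p1  //  ~((p2 <-> p1) & p1), ~p1.
              branch 2.2.2.1 (add ((p2 <-> p1) & p1), p1):
                ((p2 <-> p1) & p1): α-rule — add (p2 <-> p1), p1.
                ~((p2 -> p4) & (p4 & ~p4)): β-rule — branch into ~(p2 -> p4)  //  ~(p4 & ~p4).
                  branch 2.2.2.1.1 (add ~(p2 -> p4)):
                    ~(p2 -> p4): α-rule — add p2, ~p4.
                    × closes — contains both p2 and ~p2.
                  branch 2.2.2.1.2 (add ~(p4 & ~p4)):
                    ((p4 | p2) | p4): β-rule — branch into (p4 | p2)  //  p4.
                      branch 2.2.2.1.2.1 (add (p4 | p2)):
                        ~(((p2 <-> p1) & p1) <-> p1): β-rule — branch into ((p2 <-> p1) & p1), ~p1  //  ~((p2 <-> p1) & p1), p1.
                          branch 2.2.2.1.2.1.1 (add ((p2 <-> p1) & p1), ~p1):
                            × closes — contains both p1 and ~p1.
                          branch 2.2.2.1.2.1.2 (add ~((p2 <-> p1) & p1), p1):
                            (p2 <-> p1): β-rule — branch into p2, p1  //  ~p2, ~p1.
                              branch 2.2.2.1.2.1.2.1 (add p2, p1):
                                × closes — contains both p2 and ~p2.
                              branch 2.2.2.1.2.1.2.2 (add ~p2, ~p1):
                                × closes — contains both p1 and ~p1.
                      branch 2.2.2.1.2.2 (add p4):
                        × closes — contains both p4 and ~p4.
              branch 2.2.2.2 (add ~((p2 <-> p1) & p1), ~p1):
                ~((p2 -> p4) & (p4 & ~p4)): β-rule — branch into ~(p2 -> p4)  //  ~(p4 & ~p4).
                  branch 2.2.2.2.1 (add ~(p2 -> p4)):
                    ~(p2 -> p4): α-rule — add p2, ~p4.
                    × closes — contains both p2 and ~p2.
                  branch 2.2.2.2.2 (add ~(p4 & ~p4)):
                    ((p4 | p2) | p4): β-rule — branch into (p4 | p2)  //  p4.
                      branch 2.2.2.2.2.1 (add (p4 | p2)):
                        ~(((p2 <-> p1) & p1) <-> p1): β-rule — branch into ((p2 <-> p1) & p1), ~p1  //  ~((p2 <-> p1) & p1), p1.
                          branch 2.2.2.2.2.1.1 (add ((p2 <-> p1) & p1), ~p1):
                            ((p2 <-> p1) & p1): α-rule — add (p2 <-> p1), p1.
                            × closes — contains both p1 and ~p1.
                          branch 2.2.2.2.2.1.2 (add ~((p2 <-> p1) & p1), p1):
                            × closes — contains both p1 and ~p1.
                      branch 2.2.2.2.2.2 (add p4):
                        × closes — contains both p4 and ~p4.
All 16 branches close.
Every branch closed, so the negation is unsatisfiable and the formula is valid.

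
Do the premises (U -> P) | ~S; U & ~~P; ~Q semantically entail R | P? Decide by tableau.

Initial set: {((U -> P) | ~S); (U & ~~P); ~Q; ~(R | P)}.
(U & ~~P): α-rule — add U, ~~P.
~(R | P): α-rule — add ~R, ~P.
~~P: drop double negation, giving P.
× closes — contains both P and ~P.
All 1 branch closes.
Every branch closed, so the premises entail the conclusion.

Yes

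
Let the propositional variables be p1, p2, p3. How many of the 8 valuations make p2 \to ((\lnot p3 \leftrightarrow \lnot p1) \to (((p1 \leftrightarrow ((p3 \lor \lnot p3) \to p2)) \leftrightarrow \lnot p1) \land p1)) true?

Initial set: {(p2 \to ((\lnot p3 \leftrightarrow \lnot p1) \to (((p1 \leftrightarrow ((p3 \lor \lnot p3) \to p2)) \leftrightarrow \lnot p1) \land p1)))}.
(p2 \to ((\lnot p3 \leftrightarrow \lnot p1) \to (((p1 \leftrightarrow ((p3 \lor \lnot p3) \to p2)) \leftrightarrow \lnot p1) \land p1))): β-rule — branch into \lnot p2  //  ((\lnot p3 \leftrightarrow \lnot p1) \to (((p1 \leftrightarrow ((p3 \lor \lnot p3) \to p2)) \leftrightarrow \lnot p1) \land p1)).
  branch 1 (add \lnot p2):
    ○ open, literals {p2=false}.
  branch 2 (add ((\lnot p3 \leftrightarrow \lnot p1) \to (((p1 \leftrightarrow ((p3 \lor \lnot p3) \to p2)) \leftrightarrow \lnot p1) \land p1))):
    ((\lnot p3 \leftrightarrow \lnot p1) \to (((p1 \leftrightarrow ((p3 \lor \lnot p3) \to p2)) \leftrightarrow \lnot p1) \land p1)): β-rule — branch into \lnot (\lnot p3 \leftrightarrow \lnot p1)  //  (((p1 \leftrightarrow ((p3 \lor \lnot p3) \to p2)) \leftrightarrow \lnot p1) \land p1).
      branch 2.1 (add \lnot (\lnot p3 \leftrightarrow \lnot p1)):
        \lnot (\lnot p3 \leftrightarrow \lnot p1): β-rule — branch into \lnot p3, \lnot \lnot p1  //  \lnot \lnot p3, \lnot p1.
          branch 2.1.1 (add \lnot p3, \lnot \lnot p1):
            ○ open, literals {p1=true, p3=false}.
          branch 2.1.2 (add \lnot \lnot p3, \lnot p1):
            ○ open, literals {p1=false, p3=true}.
      branch 2.2 (add (((p1 \leftrightarrow ((p3 \lor \lnot p3) \to p2)) \leftrightarrow \lnot p1) \land p1)):
        (((p1 \leftrightarrow ((p3 \lor \lnot p3) \to p2)) \leftrightarrow \lnot p1) \land p1): α-rule — add ((p1 \leftrightarrow ((p3 \lor \lnot p3) \to p2)) \leftrightarrow \lnot p1), p1.
        ((p1 \leftrightarrow ((p3 \lor \lnot p3) \to p2)) \leftrightarrow \lnot p1): β-rule — branch into (p1 \leftrightarrow ((p3 \lor \lnot p3) \to p2)), \lnot p1  //  \lnot (p1 \leftrightarrow ((p3 \lor \lnot p3) \to p2)), \lnot \lnot p1.
          branch 2.2.1 (add (p1 \leftrightarrow ((p3 \lor \lnot p3) \to p2)), \lnot p1):
            × closes — contains both p1 and \lnot p1.
          branch 2.2.2 (add \lnot (p1 \leftrightarrow ((p3 \lor \lnot p3) \to p2)), \lnot \lnot p1):
            \lnot (p1 \leftrightarrow ((p3 \lor \lnot p3) \to p2)): β-rule — branch into p1, \lnot ((p3 \lor \lnot p3) \to p2)  //  \lnot p1, ((p3 \lor \lnot p3) \to p2).
              branch 2.2.2.1 (add p1, \lnot ((p3 \lor \lnot p3) \to p2)):
                \lnot ((p3 \lor \lnot p3) \to p2): α-rule — add (p3 \lor \lnot p3), \lnot p2.
                (p3 \lor \lnot p3): β-rule — branch into p3  //  \lnot p3.
                  branch 2.2.2.1.1 (add p3):
                    ○ open, literals {p1=true, p2=false, p3=true}.
                  branch 2.2.2.1.2 (add \lnot p3):
                    ○ open, literals {p1=true, p2=false, p3=false}.
              branch 2.2.2.2 (add \lnot p1, ((p3 \lor \lnot p3) \to p2)):
                × closes — contains both p1 and \lnot p1.
2 branches closed, 5 open.
Each open branch fixes some atoms; the unmentioned ones are free. Counting distinct full assignments: branch {p2=false} (p1, p3) contributes 4 new; branch {p1=true, p3=false} (p2) contributes 1 new; branch {p1=false, p3=true} (p2) contributes 1 new; branch {p1=true, p2=false, p3=true} (none free) contributes 0 new; branch {p1=true, p2=false, p3=false} (none free) contributes 0 new. Total: 6.

6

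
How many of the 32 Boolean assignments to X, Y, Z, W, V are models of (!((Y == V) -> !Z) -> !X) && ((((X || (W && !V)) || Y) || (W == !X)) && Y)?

14

Initial set: {((!((Y == V) -> !Z) -> !X) && ((((X || (W && !V)) || Y) || (W == !X)) && Y))}.
((!((Y == V) -> !Z) -> !X) && ((((X || (W && !V)) || Y) || (W == !X)) && Y)): α-rule — add (!((Y == V) -> !Z) -> !X), ((((X || (W && !V)) || Y) || (W == !X)) && Y).
((((X || (W && !V)) || Y) || (W == !X)) && Y): α-rule — add (((X || (W && !V)) || Y) || (W == !X)), Y.
(!((Y == V) -> !Z) -> !X): β-rule — branch into !!((Y == V) -> !Z)  //  !X.
  branch 1 (add !!((Y == V) -> !Z)):
    (((X || (W && !V)) || Y) || (W == !X)): β-rule — branch into ((X || (W && !V)) || Y)  //  (W == !X).
      branch 1.1 (add ((X || (W && !V)) || Y)):
        !!((Y == V) -> !Z): β-rule — branch into !(Y == V)  //  !Z.
          branch 1.1.1 (add !(Y == V)):
            ((X || (W && !V)) || Y): β-rule — branch into (X || (W && !V))  //  Y.
              branch 1.1.1.1 (add (X || (W && !V))):
                !(Y == V): β-rule — branch into Y, !V  //  !Y, V.
                  branch 1.1.1.1.1 (add Y, !V):
                    (X || (W && !V)): β-rule — branch into X  //  (W && !V).
                      branch 1.1.1.1.1.1 (add X):
                        ○ open, literals {V=false, X=true, Y=true}.
                      branch 1.1.1.1.1.2 (add (W && !V)):
                        (W && !V): α-rule — add W, !V.
                        ○ open, literals {V=false, W=true, Y=true}.
                  branch 1.1.1.1.2 (add !Y, V):
                    × closes — contains both Y and !Y.
              branch 1.1.1.2 (add Y):
                !(Y == V): β-rule — branch into Y, !V  //  !Y, V.
                  branch 1.1.1.2.1 (add Y, !V):
                    ○ open, literals {V=false, Y=true}.
                  branch 1.1.1.2.2 (add !Y, V):
                    × closes — contains both Y and !Y.
          branch 1.1.2 (add !Z):
            ((X || (W && !V)) || Y): β-rule — branch into (X || (W && !V))  //  Y.
              branch 1.1.2.1 (add (X || (W && !V))):
                (X || (W && !V)): β-rule — branch into X  //  (W && !V).
                  branch 1.1.2.1.1 (add X):
                    ○ open, literals {X=true, Y=true, Z=false}.
                  branch 1.1.2.1.2 (add (W && !V)):
                    (W && !V): α-rule — add W, !V.
                    ○ open, literals {V=false, W=true, Y=true, Z=false}.
              branch 1.1.2.2 (add Y):
                ○ open, literals {Y=true, Z=false}.
      branch 1.2 (add (W == !X)):
        !!((Y == V) -> !Z): β-rule — branch into !(Y == V)  //  !Z.
          branch 1.2.1 (add !(Y == V)):
            (W == !X): β-rule — branch into W, !X  //  !W, !!X.
              branch 1.2.1.1 (add W, !X):
                !(Y == V): β-rule — branch into Y, !V  //  !Y, V.
                  branch 1.2.1.1.1 (add Y, !V):
                    ○ open, literals {V=false, W=true, X=false, Y=true}.
                  branch 1.2.1.1.2 (add !Y, V):
                    × closes — contains both Y and !Y.
              branch 1.2.1.2 (add !W, !!X):
                !(Y == V): β-rule — branch into Y, !V  //  !Y, V.
                  branch 1.2.1.2.1 (add Y, !V):
                    ○ open, literals {V=false, W=false, X=true, Y=true}.
                  branch 1.2.1.2.2 (add !Y, V):
                    × closes — contains both Y and !Y.
          branch 1.2.2 (add !Z):
            (W == !X): β-rule — branch into W, !X  //  !W, !!X.
              branch 1.2.2.1 (add W, !X):
                ○ open, literals {W=true, X=false, Y=true, Z=false}.
              branch 1.2.2.2 (add !W, !!X):
                ○ open, literals {W=false, X=true, Y=true, Z=false}.
  branch 2 (add !X):
    (((X || (W && !V)) || Y) || (W == !X)): β-rule — branch into ((X || (W && !V)) || Y)  //  (W == !X).
      branch 2.1 (add ((X || (W && !V)) || Y)):
        ((X || (W && !V)) || Y): β-rule — branch into (X || (W && !V))  //  Y.
          branch 2.1.1 (add (X || (W && !V))):
            (X || (W && !V)): β-rule — branch into X  //  (W && !V).
              branch 2.1.1.1 (add X):
                × closes — contains both X and !X.
              branch 2.1.1.2 (add (W && !V)):
                (W && !V): α-rule — add W, !V.
                ○ open, literals {V=false, W=true, X=false, Y=true}.
          branch 2.1.2 (add Y):
            ○ open, literals {X=false, Y=true}.
      branch 2.2 (add (W == !X)):
        (W == !X): β-rule — branch into W, !X  //  !W, !!X.
          branch 2.2.1 (add W, !X):
            ○ open, literals {W=true, X=false, Y=true}.
          branch 2.2.2 (add !W, !!X):
            × closes — contains both X and !X.
6 branches closed, 13 open.
Each open branch fixes some atoms; the unmentioned ones are free. Counting distinct full assignments: branch {V=false, X=true, Y=true} (Z, W) contributes 4 new; branch {V=false, W=true, Y=true} (X, Z) contributes 2 new; branch {V=false, Y=true} (X, Z, W) contributes 2 new; branch {X=true, Y=true, Z=false} (W, V) contributes 2 new; branch {V=false, W=true, Y=true, Z=false} (X) contributes 0 new; branch {Y=true, Z=false} (X, W, V) contributes 2 new; branch {V=false, W=true, X=false, Y=true} (Z) contributes 0 new; branch {V=false, W=false, X=true, Y=true} (Z) contributes 0 new; branch {W=true, X=false, Y=true, Z=false} (V) contributes 0 new; branch {W=false, X=true, Y=true, Z=false} (V) contributes 0 new; branch {V=false, W=true, X=false, Y=true} (Z) contributes 0 new; branch {X=false, Y=true} (Z, W, V) contributes 2 new; branch {W=true, X=false, Y=true} (Z, V) contributes 0 new. Total: 14.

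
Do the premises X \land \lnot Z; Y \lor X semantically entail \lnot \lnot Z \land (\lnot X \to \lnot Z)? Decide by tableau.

Initial set: {(X \land \lnot Z); (Y \lor X); \lnot (\lnot \lnot Z \land (\lnot X \to \lnot Z))}.
(X \land \lnot Z): α-rule — add X, \lnot Z.
(Y \lor X): β-rule — branch into Y  //  X.
  branch 1 (add Y):
    \lnot (\lnot \lnot Z \land (\lnot X \to \lnot Z)): β-rule — branch into \lnot \lnot \lnot Z  //  \lnot (\lnot X \to \lnot Z).
      branch 1.1 (add \lnot \lnot \lnot Z):
        \lnot \lnot \lnot Z: drop double negation, giving \lnot Z.
        ○ open, literals {X=1, Y=1, Z=0}.
      branch 1.2 (add \lnot (\lnot X \to \lnot Z)):
        \lnot (\lnot X \to \lnot Z): α-rule — add \lnot X, \lnot \lnot Z.
        × closes — contains both X and \lnot X.
  branch 2 (add X):
    \lnot (\lnot \lnot Z \land (\lnot X \to \lnot Z)): β-rule — branch into \lnot \lnot \lnot Z  //  \lnot (\lnot X \to \lnot Z).
      branch 2.1 (add \lnot \lnot \lnot Z):
        \lnot \lnot \lnot Z: drop double negation, giving \lnot Z.
        ○ open, literals {X=1, Z=0}.
      branch 2.2 (add \lnot (\lnot X \to \lnot Z)):
        \lnot (\lnot X \to \lnot Z): α-rule — add \lnot X, \lnot \lnot Z.
        × closes — contains both X and \lnot X.
2 branches closed, 2 open.
An open branch gives a countermodel: X=1, Y=1, Z=0 (unmentioned atoms arbitrary); the premises hold there but the conclusion fails.

No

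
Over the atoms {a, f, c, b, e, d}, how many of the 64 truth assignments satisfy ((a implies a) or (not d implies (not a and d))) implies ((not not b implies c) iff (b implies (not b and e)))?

48

Initial set: {T (((a implies a) or (not d implies (not a and d))) implies ((not not b implies c) iff (b implies (not b and e))))}.
T (((a implies a) or (not d implies (not a and d))) implies ((not not b implies c) iff (b implies (not b and e)))): β-rule — branch into F ((a implies a) or (not d implies (not a and d)))  //  T ((not not b implies c) iff (b implies (not b and e))).
  branch 1 (add F ((a implies a) or (not d implies (not a and d)))):
    F ((a implies a) or (not d implies (not a and d))): α-rule — add F (a implies a), F (not d implies (not a and d)).
    F (a implies a): α-rule — add T a, F a.
    × closes — contains both a and not a.
  branch 2 (add T ((not not b implies c) iff (b implies (not b and e)))):
    T ((not not b implies c) iff (b implies (not b and e))): β-rule — branch into T (not not b implies c), T (b implies (not b and e))  //  F (not not b implies c), F (b implies (not b and e)).
      branch 2.1 (add T (not not b implies c), T (b implies (not b and e))):
        T (not not b implies c): β-rule — branch into F not not b  //  T c.
          branch 2.1.1 (add F not not b):
            F not not b: drop double negation, giving F b.
            T (b implies (not b and e)): β-rule — branch into F b  //  T (not b and e).
              branch 2.1.1.1 (add F b):
                ○ open, literals {b=F}.
              branch 2.1.1.2 (add T (not b and e)):
                T (not b and e): α-rule — add T not b, T e.
                ○ open, literals {b=F, e=T}.
          branch 2.1.2 (add T c):
            T (b implies (not b and e)): β-rule — branch into F b  //  T (not b and e).
              branch 2.1.2.1 (add F b):
                ○ open, literals {b=F, c=T}.
              branch 2.1.2.2 (add T (not b and e)):
                T (not b and e): α-rule — add T not b, T e.
                ○ open, literals {b=F, c=T, e=T}.
      branch 2.2 (add F (not not b implies c), F (b implies (not b and e))):
        F (not not b implies c): α-rule — add T not not b, F c.
        F (b implies (not b and e)): α-rule — add T b, F (not b and e).
        T not not b: drop double negation, giving T b.
        F (not b and e): β-rule — branch into F not b  //  F e.
          branch 2.2.1 (add F not b):
            ○ open, literals {b=T, c=F}.
          branch 2.2.2 (add F e):
            ○ open, literals {b=T, c=F, e=F}.
1 branch closed, 6 open.
Each open branch fixes some atoms; the unmentioned ones are free. Counting distinct full assignments: branch {b=F} (a, f, c, e, d) contributes 32 new; branch {b=F, e=T} (a, f, c, d) contributes 0 new; branch {b=F, c=T} (a, f, e, d) contributes 0 new; branch {b=F, c=T, e=T} (a, f, d) contributes 0 new; branch {b=T, c=F} (a, f, e, d) contributes 16 new; branch {b=T, c=F, e=F} (a, f, d) contributes 0 new. Total: 48.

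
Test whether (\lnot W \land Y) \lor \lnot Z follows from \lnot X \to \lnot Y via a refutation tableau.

Initial set: {(\lnot X \to \lnot Y); \lnot ((\lnot W \land Y) \lor \lnot Z)}.
\lnot ((\lnot W \land Y) \lor \lnot Z): α-rule — add \lnot (\lnot W \land Y), \lnot \lnot Z.
(\lnot X \to \lnot Y): β-rule — branch into \lnot \lnot X  //  \lnot Y.
  branch 1 (add \lnot \lnot X):
    \lnot (\lnot W \land Y): β-rule — branch into \lnot \lnot W  //  \lnot Y.
      branch 1.1 (add \lnot \lnot W):
        ○ open, literals {W=T, X=T, Z=T}.
      branch 1.2 (add \lnot Y):
        ○ open, literals {X=T, Y=F, Z=T}.
  branch 2 (add \lnot Y):
    \lnot (\lnot W \land Y): β-rule — branch into \lnot \lnot W  //  \lnot Y.
      branch 2.1 (add \lnot \lnot W):
        ○ open, literals {W=T, Y=F, Z=T}.
      branch 2.2 (add \lnot Y):
        ○ open, literals {Y=F, Z=T}.
0 branches closed, 4 open.
An open branch gives a countermodel: W=T, X=T, Z=T (unmentioned atoms arbitrary); the premises hold there but the conclusion fails.

No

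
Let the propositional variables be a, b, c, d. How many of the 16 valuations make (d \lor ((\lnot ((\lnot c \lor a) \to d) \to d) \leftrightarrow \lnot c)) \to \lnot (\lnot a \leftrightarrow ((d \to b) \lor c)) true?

12

Initial set: {((d \lor ((\lnot ((\lnot c \lor a) \to d) \to d) \leftrightarrow \lnot c)) \to \lnot (\lnot a \leftrightarrow ((d \to b) \lor c)))}.
((d \lor ((\lnot ((\lnot c \lor a) \to d) \to d) \leftrightarrow \lnot c)) \to \lnot (\lnot a \leftrightarrow ((d \to b) \lor c))): β-rule — branch into \lnot (d \lor ((\lnot ((\lnot c \lor a) \to d) \to d) \leftrightarrow \lnot c))  //  \lnot (\lnot a \leftrightarrow ((d \to b) \lor c)).
  branch 1 (add \lnot (d \lor ((\lnot ((\lnot c \lor a) \to d) \to d) \leftrightarrow \lnot c))):
    \lnot (d \lor ((\lnot ((\lnot c \lor a) \to d) \to d) \leftrightarrow \lnot c)): α-rule — add \lnot d, \lnot ((\lnot ((\lnot c \lor a) \to d) \to d) \leftrightarrow \lnot c).
    \lnot ((\lnot ((\lnot c \lor a) \to d) \to d) \leftrightarrow \lnot c): β-rule — branch into (\lnot ((\lnot c \lor a) \to d) \to d), \lnot \lnot c  //  \lnot (\lnot ((\lnot c \lor a) \to d) \to d), \lnot c.
      branch 1.1 (add (\lnot ((\lnot c \lor a) \to d) \to d), \lnot \lnot c):
        (\lnot ((\lnot c \lor a) \to d) \to d): β-rule — branch into \lnot \lnot ((\lnot c \lor a) \to d)  //  d.
          branch 1.1.1 (add \lnot \lnot ((\lnot c \lor a) \to d)):
            \lnot \lnot ((\lnot c \lor a) \to d): β-rule — branch into \lnot (\lnot c \lor a)  //  d.
              branch 1.1.1.1 (add \lnot (\lnot c \lor a)):
                \lnot (\lnot c \lor a): α-rule — add \lnot \lnot c, \lnot a.
                ○ open, literals {a=false, c=true, d=false}.
              branch 1.1.1.2 (add d):
                × closes — contains both d and \lnot d.
          branch 1.1.2 (add d):
            × closes — contains both d and \lnot d.
      branch 1.2 (add \lnot (\lnot ((\lnot c \lor a) \to d) \to d), \lnot c):
        \lnot (\lnot ((\lnot c \lor a) \to d) \to d): α-rule — add \lnot ((\lnot c \lor a) \to d), \lnot d.
        \lnot ((\lnot c \lor a) \to d): α-rule — add (\lnot c \lor a), \lnot d.
        (\lnot c \lor a): β-rule — branch into \lnot c  //  a.
          branch 1.2.1 (add \lnot c):
            ○ open, literals {c=false, d=false}.
          branch 1.2.2 (add a):
            ○ open, literals {a=true, c=false, d=false}.
  branch 2 (add \lnot (\lnot a \leftrightarrow ((d \to b) \lor c))):
    \lnot (\lnot a \leftrightarrow ((d \to b) \lor c)): β-rule — branch into \lnot a, \lnot ((d \to b) \lor c)  //  \lnot \lnot a, ((d \to b) \lor c).
      branch 2.1 (add \lnot a, \lnot ((d \to b) \lor c)):
        \lnot ((d \to b) \lor c): α-rule — add \lnot (d \to b), \lnot c.
        \lnot (d \to b): α-rule — add d, \lnot b.
        ○ open, literals {a=false, b=false, c=false, d=true}.
      branch 2.2 (add \lnot \lnot a, ((d \to b) \lor c)):
        ((d \to b) \lor c): β-rule — branch into (d \to b)  //  c.
          branch 2.2.1 (add (d \to b)):
            (d \to b): β-rule — branch into \lnot d  //  b.
              branch 2.2.1.1 (add \lnot d):
                ○ open, literals {a=true, d=false}.
              branch 2.2.1.2 (add b):
                ○ open, literals {a=true, b=true}.
          branch 2.2.2 (add c):
            ○ open, literals {a=true, c=true}.
2 branches closed, 7 open.
Each open branch fixes some atoms; the unmentioned ones are free. Counting distinct full assignments: branch {a=false, c=true, d=false} (b) contributes 2 new; branch {c=false, d=false} (a, b) contributes 4 new; branch {a=true, c=false, d=false} (b) contributes 0 new; branch {a=false, b=false, c=false, d=true} (none free) contributes 1 new; branch {a=true, d=false} (b, c) contributes 2 new; branch {a=true, b=true} (c, d) contributes 2 new; branch {a=true, c=true} (b, d) contributes 1 new. Total: 12.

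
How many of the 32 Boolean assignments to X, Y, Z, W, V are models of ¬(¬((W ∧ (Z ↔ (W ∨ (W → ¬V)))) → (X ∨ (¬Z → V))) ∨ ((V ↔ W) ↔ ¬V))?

Initial set: {T ¬(¬((W ∧ (Z ↔ (W ∨ (W → ¬V)))) → (X ∨ (¬Z → V))) ∨ ((V ↔ W) ↔ ¬V))}.
T ¬(¬((W ∧ (Z ↔ (W ∨ (W → ¬V)))) → (X ∨ (¬Z → V))) ∨ ((V ↔ W) ↔ ¬V)): α-rule — add F ¬((W ∧ (Z ↔ (W ∨ (W → ¬V)))) → (X ∨ (¬Z → V))), F ((V ↔ W) ↔ ¬V).
F ¬((W ∧ (Z ↔ (W ∨ (W → ¬V)))) → (X ∨ (¬Z → V))): β-rule — branch into F (W ∧ (Z ↔ (W ∨ (W → ¬V))))  //  T (X ∨ (¬Z → V)).
  branch 1 (add F (W ∧ (Z ↔ (W ∨ (W → ¬V))))):
    F ((V ↔ W) ↔ ¬V): β-rule — branch into T (V ↔ W), F ¬V  //  F (V ↔ W), T ¬V.
      branch 1.1 (add T (V ↔ W), F ¬V):
        F (W ∧ (Z ↔ (W ∨ (W → ¬V)))): β-rule — branch into F W  //  F (Z ↔ (W ∨ (W → ¬V))).
          branch 1.1.1 (add F W):
            T (V ↔ W): β-rule — branch into T V, T W  //  F V, F W.
              branch 1.1.1.1 (add T V, T W):
                × closes — contains both W and ¬W.
              branch 1.1.1.2 (add F V, F W):
                × closes — contains both V and ¬V.
          branch 1.1.2 (add F (Z ↔ (W ∨ (W → ¬V)))):
            T (V ↔ W): β-rule — branch into T V, T W  //  F V, F W.
              branch 1.1.2.1 (add T V, T W):
                F (Z ↔ (W ∨ (W → ¬V))): β-rule — branch into T Z, F (W ∨ (W → ¬V))  //  F Z, T (W ∨ (W → ¬V)).
                  branch 1.1.2.1.1 (add T Z, F (W ∨ (W → ¬V))):
                    F (W ∨ (W → ¬V)): α-rule — add F W, F (W → ¬V).
                    × closes — contains both W and ¬W.
                  branch 1.1.2.1.2 (add F Z, T (W ∨ (W → ¬V))):
                    T (W ∨ (W → ¬V)): β-rule — branch into T W  //  T (W → ¬V).
                      branch 1.1.2.1.2.1 (add T W):
                        ○ open, literals {V=T, W=T, Z=F}.
                      branch 1.1.2.1.2.2 (add T (W → ¬V)):
                        T (W → ¬V): β-rule — branch into F W  //  T ¬V.
                          branch 1.1.2.1.2.2.1 (add F W):
                            × closes — contains both W and ¬W.
                          branch 1.1.2.1.2.2.2 (add T ¬V):
                            × closes — contains both V and ¬V.
              branch 1.1.2.2 (add F V, F W):
                × closes — contains both V and ¬V.
      branch 1.2 (add F (V ↔ W), T ¬V):
        F (W ∧ (Z ↔ (W ∨ (W → ¬V)))): β-rule — branch into F W  //  F (Z ↔ (W ∨ (W → ¬V))).
          branch 1.2.1 (add F W):
            F (V ↔ W): β-rule — branch into T V, F W  //  F V, T W.
              branch 1.2.1.1 (add T V, F W):
                × closes — contains both V and ¬V.
              branch 1.2.1.2 (add F V, T W):
                × closes — contains both W and ¬W.
          branch 1.2.2 (add F (Z ↔ (W ∨ (W → ¬V)))):
            F (V ↔ W): β-rule — branch into T V, F W  //  F V, T W.
              branch 1.2.2.1 (add T V, F W):
                × closes — contains both V and ¬V.
              branch 1.2.2.2 (add F V, T W):
                F (Z ↔ (W ∨ (W → ¬V))): β-rule — branch into T Z, F (W ∨ (W → ¬V))  //  F Z, T (W ∨ (W → ¬V)).
                  branch 1.2.2.2.1 (add T Z, F (W ∨ (W → ¬V))):
                    F (W ∨ (W → ¬V)): α-rule — add F W, F (W → ¬V).
                    × closes — contains both W and ¬W.
                  branch 1.2.2.2.2 (add F Z, T (W ∨ (W → ¬V))):
                    T (W ∨ (W → ¬V)): β-rule — branch into T W  //  T (W → ¬V).
                      branch 1.2.2.2.2.1 (add T W):
                        ○ open, literals {V=F, W=T, Z=F}.
                      branch 1.2.2.2.2.2 (add T (W → ¬V)):
                        T (W → ¬V): β-rule — branch into F W  //  T ¬V.
                          branch 1.2.2.2.2.2.1 (add F W):
                            × closes — contains both W and ¬W.
                          branch 1.2.2.2.2.2.2 (add T ¬V):
                            ○ open, literals {V=F, W=T, Z=F}.
  branch 2 (add T (X ∨ (¬Z → V))):
    F ((V ↔ W) ↔ ¬V): β-rule — branch into T (V ↔ W), F ¬V  //  F (V ↔ W), T ¬V.
      branch 2.1 (add T (V ↔ W), F ¬V):
        T (X ∨ (¬Z → V)): β-rule — branch into T X  //  T (¬Z → V).
          branch 2.1.1 (add T X):
            T (V ↔ W): β-rule — branch into T V, T W  //  F V, F W.
              branch 2.1.1.1 (add T V, T W):
                ○ open, literals {V=T, W=T, X=T}.
              branch 2.1.1.2 (add F V, F W):
                × closes — contains both V and ¬V.
          branch 2.1.2 (add T (¬Z → V)):
            T (V ↔ W): β-rule — branch into T V, T W  //  F V, F W.
              branch 2.1.2.1 (add T V, T W):
                T (¬Z → V): β-rule — branch into F ¬Z  //  T V.
                  branch 2.1.2.1.1 (add F ¬Z):
                    ○ open, literals {V=T, W=T, Z=T}.
                  branch 2.1.2.1.2 (add T V):
                    ○ open, literals {V=T, W=T}.
              branch 2.1.2.2 (add F V, F W):
                × closes — contains both V and ¬V.
      branch 2.2 (add F (V ↔ W), T ¬V):
        T (X ∨ (¬Z → V)): β-rule — branch into T X  //  T (¬Z → V).
          branch 2.2.1 (add T X):
            F (V ↔ W): β-rule — branch into T V, F W  //  F V, T W.
              branch 2.2.1.1 (add T V, F W):
                × closes — contains both V and ¬V.
              branch 2.2.1.2 (add F V, T W):
                ○ open, literals {V=F, W=T, X=T}.
          branch 2.2.2 (add T (¬Z → V)):
            F (V ↔ W): β-rule — branch into T V, F W  //  F V, T W.
              branch 2.2.2.1 (add T V, F W):
                × closes — contains both V and ¬V.
              branch 2.2.2.2 (add F V, T W):
                T (¬Z → V): β-rule — branch into F ¬Z  //  T V.
                  branch 2.2.2.2.1 (add F ¬Z):
                    ○ open, literals {V=F, W=T, Z=T}.
                  branch 2.2.2.2.2 (add T V):
                    × closes — contains both V and ¬V.
16 branches closed, 8 open.
Each open branch fixes some atoms; the unmentioned ones are free. Counting distinct full assignments: branch {V=T, W=T, Z=F} (X, Y) contributes 4 new; branch {V=F, W=T, Z=F} (X, Y) contributes 4 new; branch {V=F, W=T, Z=F} (X, Y) contributes 0 new; branch {V=T, W=T, X=T} (Y, Z) contributes 2 new; branch {V=T, W=T, Z=T} (X, Y) contributes 2 new; branch {V=T, W=T} (X, Y, Z) contributes 0 new; branch {V=F, W=T, X=T} (Y, Z) contributes 2 new; branch {V=F, W=T, Z=T} (X, Y) contributes 2 new. Total: 16.

16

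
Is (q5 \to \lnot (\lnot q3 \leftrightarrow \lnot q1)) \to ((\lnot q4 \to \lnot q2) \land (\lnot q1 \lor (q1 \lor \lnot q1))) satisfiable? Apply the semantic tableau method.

Satisfiable

Initial set: {((q5 \to \lnot (\lnot q3 \leftrightarrow \lnot q1)) \to ((\lnot q4 \to \lnot q2) \land (\lnot q1 \lor (q1 \lor \lnot q1))))}.
((q5 \to \lnot (\lnot q3 \leftrightarrow \lnot q1)) \to ((\lnot q4 \to \lnot q2) \land (\lnot q1 \lor (q1 \lor \lnot q1)))): β-rule — branch into \lnot (q5 \to \lnot (\lnot q3 \leftrightarrow \lnot q1))  //  ((\lnot q4 \to \lnot q2) \land (\lnot q1 \lor (q1 \lor \lnot q1))).
  branch 1 (add \lnot (q5 \to \lnot (\lnot q3 \leftrightarrow \lnot q1))):
    \lnot (q5 \to \lnot (\lnot q3 \leftrightarrow \lnot q1)): α-rule — add q5, \lnot \lnot (\lnot q3 \leftrightarrow \lnot q1).
    \lnot \lnot (\lnot q3 \leftrightarrow \lnot q1): β-rule — branch into \lnot q3, \lnot q1  //  \lnot \lnot q3, \lnot \lnot q1.
      branch 1.1 (add \lnot q3, \lnot q1):
        ○ open, literals {q1=false, q3=false, q5=true}.
      branch 1.2 (add \lnot \lnot q3, \lnot \lnot q1):
        ○ open, literals {q1=true, q3=true, q5=true}.
  branch 2 (add ((\lnot q4 \to \lnot q2) \land (\lnot q1 \lor (q1 \lor \lnot q1)))):
    ((\lnot q4 \to \lnot q2) \land (\lnot q1 \lor (q1 \lor \lnot q1))): α-rule — add (\lnot q4 \to \lnot q2), (\lnot q1 \lor (q1 \lor \lnot q1)).
    (\lnot q4 \to \lnot q2): β-rule — branch into \lnot \lnot q4  //  \lnot q2.
      branch 2.1 (add \lnot \lnot q4):
        (\lnot q1 \lor (q1 \lor \lnot q1)): β-rule — branch into \lnot q1  //  (q1 \lor \lnot q1).
          branch 2.1.1 (add \lnot q1):
            ○ open, literals {q1=false, q4=true}.
          branch 2.1.2 (add (q1 \lor \lnot q1)):
            (q1 \lor \lnot q1): β-rule — branch into q1  //  \lnot q1.
              branch 2.1.2.1 (add q1):
                ○ open, literals {q1=true, q4=true}.
              branch 2.1.2.2 (add \lnot q1):
                ○ open, literals {q1=false, q4=true}.
      branch 2.2 (add \lnot q2):
        (\lnot q1 \lor (q1 \lor \lnot q1)): β-rule — branch into \lnot q1  //  (q1 \lor \lnot q1).
          branch 2.2.1 (add \lnot q1):
            ○ open, literals {q1=false, q2=false}.
          branch 2.2.2 (add (q1 \lor \lnot q1)):
            (q1 \lor \lnot q1): β-rule — branch into q1  //  \lnot q1.
              branch 2.2.2.1 (add q1):
                ○ open, literals {q1=true, q2=false}.
              branch 2.2.2.2 (add \lnot q1):
                ○ open, literals {q1=false, q2=false}.
0 branches closed, 8 open.
An open branch gives a satisfying assignment: q1=false, q3=false, q5=true.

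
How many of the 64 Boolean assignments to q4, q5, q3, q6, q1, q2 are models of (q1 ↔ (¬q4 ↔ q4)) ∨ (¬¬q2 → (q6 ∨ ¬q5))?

60

Initial set: {((q1 ↔ (¬q4 ↔ q4)) ∨ (¬¬q2 → (q6 ∨ ¬q5)))}.
((q1 ↔ (¬q4 ↔ q4)) ∨ (¬¬q2 → (q6 ∨ ¬q5))): β-rule — branch into (q1 ↔ (¬q4 ↔ q4))  //  (¬¬q2 → (q6 ∨ ¬q5)).
  branch 1 (add (q1 ↔ (¬q4 ↔ q4))):
    (q1 ↔ (¬q4 ↔ q4)): β-rule — branch into q1, (¬q4 ↔ q4)  //  ¬q1, ¬(¬q4 ↔ q4).
      branch 1.1 (add q1, (¬q4 ↔ q4)):
        (¬q4 ↔ q4): β-rule — branch into ¬q4, q4  //  ¬¬q4, ¬q4.
          branch 1.1.1 (add ¬q4, q4):
            × closes — contains both q4 and ¬q4.
          branch 1.1.2 (add ¬¬q4, ¬q4):
            × closes — contains both q4 and ¬q4.
      branch 1.2 (add ¬q1, ¬(¬q4 ↔ q4)):
        ¬(¬q4 ↔ q4): β-rule — branch into ¬q4, ¬q4  //  ¬¬q4, q4.
          branch 1.2.1 (add ¬q4, ¬q4):
            ○ open, literals {q1=0, q4=0}.
          branch 1.2.2 (add ¬¬q4, q4):
            ○ open, literals {q1=0, q4=1}.
  branch 2 (add (¬¬q2 → (q6 ∨ ¬q5))):
    (¬¬q2 → (q6 ∨ ¬q5)): β-rule — branch into ¬¬¬q2  //  (q6 ∨ ¬q5).
      branch 2.1 (add ¬¬¬q2):
        ¬¬¬q2: drop double negation, giving ¬q2.
        ○ open, literals {q2=0}.
      branch 2.2 (add (q6 ∨ ¬q5)):
        (q6 ∨ ¬q5): β-rule — branch into q6  //  ¬q5.
          branch 2.2.1 (add q6):
            ○ open, literals {q6=1}.
          branch 2.2.2 (add ¬q5):
            ○ open, literals {q5=0}.
2 branches closed, 5 open.
Each open branch fixes some atoms; the unmentioned ones are free. Counting distinct full assignments: branch {q1=0, q4=0} (q5, q3, q6, q2) contributes 16 new; branch {q1=0, q4=1} (q5, q3, q6, q2) contributes 16 new; branch {q2=0} (q4, q5, q3, q6, q1) contributes 16 new; branch {q6=1} (q4, q5, q3, q1, q2) contributes 8 new; branch {q5=0} (q4, q3, q6, q1, q2) contributes 4 new. Total: 60.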